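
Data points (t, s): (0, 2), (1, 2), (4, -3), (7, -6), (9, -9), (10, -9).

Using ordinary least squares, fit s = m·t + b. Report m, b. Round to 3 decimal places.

The normal system XᵀX·[m, b]ᵀ = Xᵀs is [[247, 31]; [31, 6]]·[m, b]ᵀ = [-223, -23]ᵀ.
Δ = 247·6 − 31² = 521.
m = ((-223)·6 − 31·(-23))/521 = -625/521; b = (247·(-23) − 31·(-223))/521 = 1232/521.

m = -1.200, b = 2.365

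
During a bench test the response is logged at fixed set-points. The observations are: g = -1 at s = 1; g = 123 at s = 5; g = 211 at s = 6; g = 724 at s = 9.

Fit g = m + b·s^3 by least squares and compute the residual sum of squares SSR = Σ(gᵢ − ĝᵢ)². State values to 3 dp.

SSR = 4.083

Compute the Gram sums: Σ1 = 4, Σs^3 = 1071, Σs^3·s^3 = 593723.
Moment sums: Σg = 1057, Σs^3·g = 588746.
Normal equations: [[4, 1071]; [1071, 593723]]·[m, b]ᵀ = [1057, 588746]ᵀ.
Eliminating b: 593723·(row 1) − 1071·(row 2) gives 1227851·m = 593723·1057 − 1071·588746 = -2981755, so m = -2981755/1227851.
Then b = (588746 − 1071·(-2981755/1227851))/593723 = 1222937/1227851.
Residuals: 530967/1227851, 1140303/1227851, -2096076/1227851, 424806/1227851; SSR = 5013810/1227851.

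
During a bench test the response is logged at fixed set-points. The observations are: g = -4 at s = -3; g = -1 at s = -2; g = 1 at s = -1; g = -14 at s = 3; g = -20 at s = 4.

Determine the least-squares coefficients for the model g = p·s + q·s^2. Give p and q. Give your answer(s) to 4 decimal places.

Compute the Gram sums: Σs·s = 39, Σs·s^2 = 55, Σs^2·s^2 = 435.
And Σs·g = -109, Σs^2·g = -485.
Normal equations: [[39, 55]; [55, 435]]·[p, q]ᵀ = [-109, -485]ᵀ.
Eliminating q: 435·(row 1) − 55·(row 2) gives 13940·p = 435·(-109) − 55·(-485) = -20740, so p = -61/41.
Then q = ((-485) − 55·(-61/41))/435 = -38/41.

p = -1.4878, q = -0.9268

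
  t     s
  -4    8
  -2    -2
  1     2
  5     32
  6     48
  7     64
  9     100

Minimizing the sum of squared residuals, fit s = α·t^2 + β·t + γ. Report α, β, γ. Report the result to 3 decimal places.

α = 1.058, β = 1.843, γ = -1.825

From the data, Σt^2·t^2 = 11156, Σt^2·t = 1342, Σt^2 = 212, Σt·t = 212, Σt = 22, Σ1 = 7.
For Aᵀs: Σt^2·s = 13886, Σt·s = 1770, Σs = 252.
Normal equations: [[11156, 1342, 212]; [1342, 212, 22]; [212, 22, 7]]·[α, β, γ]ᵀ = [13886, 1770, 252]ᵀ.
Inverting the 3×3 Gram matrix, [α, β, γ]ᵀ = [11629/10995, 101333/54975, -33446/18325]ᵀ.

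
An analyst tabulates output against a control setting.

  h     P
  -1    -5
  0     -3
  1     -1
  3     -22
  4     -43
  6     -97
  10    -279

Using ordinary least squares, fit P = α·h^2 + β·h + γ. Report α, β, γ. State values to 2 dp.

α = -2.94, β = 1.59, γ = -1.10

MᵀM·[α, β, γ]ᵀ = MᵀP reads: 11635·α + 1307·β + 163·γ = -32284;  1307·α + 163·β + 23·γ = -3606;  163·α + 23·β + 7·γ = -450.
(Σh^2·h^2 = 11635, Σh^2·h = 1307, Σh^2 = 163, Σh·h = 163, Σh = 23, Σ1 = 7, Σh^2·P = -32284, Σh·P = -3606, ΣP = -450.)
Row-reducing yields α = -25789/8778, β = 6976/4389, γ = -3209/2926.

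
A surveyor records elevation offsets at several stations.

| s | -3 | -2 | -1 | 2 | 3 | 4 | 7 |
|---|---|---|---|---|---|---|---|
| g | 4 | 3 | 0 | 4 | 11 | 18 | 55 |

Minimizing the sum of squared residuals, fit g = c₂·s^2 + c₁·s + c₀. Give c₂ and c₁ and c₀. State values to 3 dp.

c₂ = 1.012, c₁ = 0.854, c₀ = -0.952

XᵀX·[c₂, c₁, c₀]ᵀ = Xᵀg reads: 2852·c₂ + 406·c₁ + 92·c₀ = 3146;  406·c₂ + 92·c₁ + 10·c₀ = 480;  92·c₂ + 10·c₁ + 7·c₀ = 95.
Solving the 3×3 system (Gaussian elimination) gives c₂ = 92621/91497, c₁ = 78107/91497, c₀ = -29047/30499.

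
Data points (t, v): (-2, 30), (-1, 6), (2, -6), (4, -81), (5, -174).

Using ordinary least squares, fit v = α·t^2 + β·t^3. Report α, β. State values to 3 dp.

From the data, Σt^2·t^2 = 914, Σt^2·t^3 = 4148, Σt^3·t^3 = 19850.
For Mᵀv: Σt^2·v = -5544, Σt^3·v = -27228.
MᵀM·[α, β]ᵀ = Mᵀv becomes [[914, 4148]; [4148, 19850]]·[α, β]ᵀ = [-5544, -27228]ᵀ.
det = 914·19850 − 4148² = 936996.
α = ((-5544)·19850 − 4148·(-27228))/936996 = 241112/78083; β = (914·(-27228) − 4148·(-5544))/936996 = -157490/78083.

α = 3.088, β = -2.017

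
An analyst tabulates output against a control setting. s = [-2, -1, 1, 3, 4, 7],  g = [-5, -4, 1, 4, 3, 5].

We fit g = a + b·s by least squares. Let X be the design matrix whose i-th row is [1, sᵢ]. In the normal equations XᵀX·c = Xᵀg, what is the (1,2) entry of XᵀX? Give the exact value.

Row 1 ↔ basis 1, column 2 ↔ basis s, so (XᵀX)_{1,2} = Σᵢ s = (1)·(-2) + (1)·(-1) + (1)·(1) + (1)·(3) + (1)·(4) + (1)·(7) = 12.

12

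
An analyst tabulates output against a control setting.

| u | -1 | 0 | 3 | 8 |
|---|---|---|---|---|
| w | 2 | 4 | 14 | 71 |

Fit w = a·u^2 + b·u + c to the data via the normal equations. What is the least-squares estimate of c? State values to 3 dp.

c = 2.881

From the data, Σu^2·u^2 = 4178, Σu^2·u = 538, Σu^2 = 74, Σu·u = 74, Σu = 10, Σ1 = 4.
Moment sums: Σu^2·w = 4672, Σu·w = 608, Σw = 91.
XᵀX·[a, b, c]ᵀ = Xᵀw becomes [[4178, 538, 74]; [538, 74, 10]; [74, 10, 4]]·[a, b, c]ᵀ = [4672, 608, 91]ᵀ.
Inverting the 3×3 Gram matrix, [a, b, c]ᵀ = [505/543, 1157/1086, 1043/362]ᵀ.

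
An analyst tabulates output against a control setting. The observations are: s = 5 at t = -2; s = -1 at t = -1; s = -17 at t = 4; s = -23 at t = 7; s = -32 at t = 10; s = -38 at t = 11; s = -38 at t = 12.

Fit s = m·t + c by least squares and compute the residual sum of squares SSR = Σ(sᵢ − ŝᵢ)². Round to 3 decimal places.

SSR = 15.918

From the data, Σt·t = 435, Σt = 41, Σ1 = 7.
For Xᵀs: Σt·s = -1432, Σs = -144.
Normal equations: [[435, 41]; [41, 7]]·[m, c]ᵀ = [-1432, -144]ᵀ.
Eliminating c: 7·(row 1) − 41·(row 2) gives 1364·m = 7·(-1432) − 41·(-144) = -4120, so m = -1030/341.
Then c = ((-144) − 41·(-1030/341))/7 = -982/341.
Residuals: 57/31, -389/341, -695/341, 349/341, 370/341, -646/341, 384/341; SSR = 5428/341.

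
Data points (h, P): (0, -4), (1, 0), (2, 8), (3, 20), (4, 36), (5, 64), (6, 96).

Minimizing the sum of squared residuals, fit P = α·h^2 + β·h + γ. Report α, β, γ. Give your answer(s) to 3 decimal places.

Forming AᵀA = [[2275, 441, 91]; [441, 91, 21]; [91, 21, 7]] and AᵀP = [5844, 1116, 220]ᵀ gives AᵀA·[α, β, γ]ᵀ = AᵀP.
Row-reducing yields α = 62/21, β = -10/7, γ = -8/3.

α = 2.952, β = -1.429, γ = -2.667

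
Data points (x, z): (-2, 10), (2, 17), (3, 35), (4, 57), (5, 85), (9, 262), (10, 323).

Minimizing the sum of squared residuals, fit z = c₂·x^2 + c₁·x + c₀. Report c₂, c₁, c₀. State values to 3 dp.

Setting ∂/∂c₂ … = 0 gives: 17555·c₂ + 1945·c₁ + 239·c₀ = 56982;  1945·c₂ + 239·c₁ + 31·c₀ = 6360;  239·c₂ + 31·c₁ + 7·c₀ = 789.
Inverting the 3×3 Gram matrix, [c₂, c₁, c₀]ᵀ = [600885/197846, 336933/197846, 276/187]ᵀ.

c₂ = 3.037, c₁ = 1.703, c₀ = 1.476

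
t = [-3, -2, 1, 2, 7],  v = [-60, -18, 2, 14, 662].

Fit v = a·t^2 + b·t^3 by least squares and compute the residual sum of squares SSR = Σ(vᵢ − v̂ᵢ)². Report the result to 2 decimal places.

Normal-equation sums: Σt^2·t^2 = 2515, Σt^2·t^3 = 16565, Σt^3·t^3 = 118507.
Moment sums: Σt^2·v = 31884, Σt^3·v = 228944.
Determinant 2515·118507 − 16565² = 23645880.
a = (31884·118507 − 16565·228944)/23645880 = -3495043/5911470; b = (2515·228944 − 16565·31884)/23645880 = 2381785/1182294.
Residuals: -93991/328415, 1422556/2955735, 1704529/2955735, 244892/985245, -55514/2955735; SSR = 2093386/2955735.

SSR = 0.71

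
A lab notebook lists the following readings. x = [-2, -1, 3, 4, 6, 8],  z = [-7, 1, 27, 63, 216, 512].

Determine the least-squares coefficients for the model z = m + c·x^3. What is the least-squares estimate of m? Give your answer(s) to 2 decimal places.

MᵀM·[m, c]ᵀ = Mᵀz reads: 6·m + 810·c = 812;  810·m + 313690·c = 313616.
Determinant 6·313690 − 810² = 1226040.
m = (812·313690 − 810·313616)/1226040 = 17183/30651; c = (6·313616 − 810·812)/1226040 = 50999/51085.

m = 0.56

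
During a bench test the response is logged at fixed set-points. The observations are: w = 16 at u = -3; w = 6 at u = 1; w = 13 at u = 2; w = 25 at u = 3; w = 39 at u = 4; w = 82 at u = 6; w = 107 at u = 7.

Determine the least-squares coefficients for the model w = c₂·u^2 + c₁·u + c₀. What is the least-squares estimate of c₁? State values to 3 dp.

Normal-equation sums: Σu^2·u^2 = 4132, Σu^2·u = 632, Σu^2 = 124, Σu·u = 124, Σu = 20, Σ1 = 7.
And Σu^2·w = 9246, Σu·w = 1456, Σw = 288.
MᵀM·[c₂, c₁, c₀]ᵀ = Mᵀw becomes [[4132, 632, 124]; [632, 124, 20]; [124, 20, 7]]·[c₂, c₁, c₀]ᵀ = [9246, 1456, 288]ᵀ.
Solving the 3×3 system (Gaussian elimination) gives c₂ = 3281/1694, c₁ = 10861/7623, c₀ = 21058/7623.

c₁ = 1.425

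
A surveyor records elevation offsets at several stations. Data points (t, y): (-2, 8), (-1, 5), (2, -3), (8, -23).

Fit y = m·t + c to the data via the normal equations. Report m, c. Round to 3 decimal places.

m = -3.099, c = 2.173

Compute the Gram sums: Σt·t = 73, Σt = 7, Σ1 = 4.
For Aᵀy: Σt·y = -211, Σy = -13.
So AᵀA·[m, c]ᵀ = Aᵀy: [[73, 7]; [7, 4]]·[m, c]ᵀ = [-211, -13]ᵀ.
Determinant 73·4 − 7² = 243.
m = ((-211)·4 − 7·(-13))/243 = -251/81; c = (73·(-13) − 7·(-211))/243 = 176/81.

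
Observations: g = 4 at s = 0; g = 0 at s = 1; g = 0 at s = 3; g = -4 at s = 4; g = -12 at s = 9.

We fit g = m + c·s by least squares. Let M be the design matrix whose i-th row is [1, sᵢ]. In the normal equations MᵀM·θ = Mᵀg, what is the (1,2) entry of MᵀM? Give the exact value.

Row 1 ↔ basis 1, column 2 ↔ basis s, so (MᵀM)_{1,2} = Σᵢ s = (1)·(0) + (1)·(1) + (1)·(3) + (1)·(4) + (1)·(9) = 17.

17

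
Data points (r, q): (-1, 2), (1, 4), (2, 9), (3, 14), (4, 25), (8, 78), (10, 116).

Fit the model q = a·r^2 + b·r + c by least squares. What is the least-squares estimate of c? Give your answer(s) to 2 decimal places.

Compute the Gram sums: Σr^2·r^2 = 14451, Σr^2·r = 1611, Σr^2 = 195, Σr·r = 195, Σr = 27, Σ1 = 7.
Right-hand side: Σr^2·q = 17160, Σr·q = 1946, Σq = 248.
Solving the 3×3 system (Gaussian elimination) gives a = 7937/7952, b = 34709/23856, c = 1000/497.

c = 2.01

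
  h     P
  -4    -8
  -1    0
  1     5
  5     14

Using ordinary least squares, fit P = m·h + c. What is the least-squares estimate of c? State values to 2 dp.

c = 2.14

XᵀX·[m, c]ᵀ = XᵀP reads: 43·m + 1·c = 107;  1·m + 4·c = 11.
(Σh·h = 43, Σh = 1, Σ1 = 4, Σh·P = 107, ΣP = 11.)
Δ = 43·4 − 1² = 171.
m = (107·4 − 1·11)/171 = 139/57; c = (43·11 − 1·107)/171 = 122/57.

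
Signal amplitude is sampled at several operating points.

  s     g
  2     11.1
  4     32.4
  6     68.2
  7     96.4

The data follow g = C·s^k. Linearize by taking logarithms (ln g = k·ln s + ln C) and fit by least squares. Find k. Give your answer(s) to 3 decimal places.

k = 1.706

Let Y = ln g. Fitting Y = k·ln s + ln C by least squares:
AᵀA = [[9.3992, 5.8171]; [5.8171, 4]], rhs = [22.9456, 14.6761]ᵀ  (here Σln s = 5.8171, Σ(ln s)² = 9.3992, Σln g = 14.6761, Σln s·ln g = 22.9456).
Solving (det = 3.7582): k = 1.70570, ln C = 1.18846.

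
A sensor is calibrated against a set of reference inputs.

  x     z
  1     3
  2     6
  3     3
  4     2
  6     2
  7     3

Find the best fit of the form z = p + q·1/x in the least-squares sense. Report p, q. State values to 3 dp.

Normal-equation sums: Σ1 = 6, Σ1/x = 67/28, Σ1/x·1/x = 10385/7056.
For Mᵀz: Σz = 19, Σ1/x·z = 347/42.
Δ = 6·(10385/7056) − (67/28)² = 7303/2352.
p = (19·(10385/7056) − (67/28)·(347/42))/(7303/2352) = 863/327; q = (6·(347/42) − (67/28)·19)/(7303/2352) = 9660/7303.

p = 2.639, q = 1.323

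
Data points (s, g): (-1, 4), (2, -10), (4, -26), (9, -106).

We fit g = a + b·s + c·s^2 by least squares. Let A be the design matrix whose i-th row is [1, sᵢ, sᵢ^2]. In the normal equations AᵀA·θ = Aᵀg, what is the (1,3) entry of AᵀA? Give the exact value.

Row 1 ↔ basis 1, column 3 ↔ basis s^2, so (AᵀA)_{1,3} = Σᵢ s^2 = (1)·(1) + (1)·(4) + (1)·(16) + (1)·(81) = 102.

102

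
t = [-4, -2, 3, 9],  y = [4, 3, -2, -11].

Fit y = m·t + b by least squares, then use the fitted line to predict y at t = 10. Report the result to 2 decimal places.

The normal system XᵀX·[m, b]ᵀ = Xᵀy is [[110, 6]; [6, 4]]·[m, b]ᵀ = [-127, -6]ᵀ.
Δ = 110·4 − 6² = 404.
m = ((-127)·4 − 6·(-6))/404 = -118/101; b = (110·(-6) − 6·(-127))/404 = 51/202.
At t = 10: ŷ = (-118/101)·(10) + (51/202)·(1) = -2309/202.

ŷ = -11.43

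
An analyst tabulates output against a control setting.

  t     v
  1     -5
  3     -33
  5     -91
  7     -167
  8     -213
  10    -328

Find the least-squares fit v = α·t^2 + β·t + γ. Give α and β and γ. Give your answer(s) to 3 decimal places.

Setting ∂/∂α … = 0 gives: 17204·α + 2008·β + 248·γ = -57192;  2008·α + 248·β + 34·γ = -6712;  248·α + 34·β + 6·γ = -837.
(Σt^2·t^2 = 17204, Σt^2·t = 2008, Σt^2 = 248, Σt·t = 248, Σt = 34, Σ1 = 6, Σt^2·v = -57192, Σt·v = -6712, Σv = -837.)
Inverting the 3×3 Gram matrix, [α, β, γ]ᵀ = [-23873/8079, -54943/16158, 5134/2693]ᵀ.

α = -2.955, β = -3.400, γ = 1.906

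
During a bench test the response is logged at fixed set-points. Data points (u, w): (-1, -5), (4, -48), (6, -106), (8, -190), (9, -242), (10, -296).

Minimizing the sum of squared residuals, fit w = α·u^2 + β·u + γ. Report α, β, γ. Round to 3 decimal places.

AᵀA·[α, β, γ]ᵀ = Aᵀw reads: 22210·α + 2520·β + 298·γ = -65951;  2520·α + 298·β + 36·γ = -7481;  298·α + 36·β + 6·γ = -887.
Row-reducing yields α = -80677/26903, β = 23707/53806, γ = -82647/53806.

α = -2.999, β = 0.441, γ = -1.536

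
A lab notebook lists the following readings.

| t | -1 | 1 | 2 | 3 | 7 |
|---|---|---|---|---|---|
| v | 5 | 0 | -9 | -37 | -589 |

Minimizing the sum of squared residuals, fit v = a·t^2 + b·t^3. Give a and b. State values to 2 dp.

a = 1.83, b = -1.98

With design matrix M, MᵀM = [[2500, 17082]; [17082, 118444]] and Mᵀv = [-29225, -203103]ᵀ.
det = 2500·118444 − 17082² = 4315276.
a = ((-29225)·118444 − 17082·(-203103))/4315276 = 3939773/2157638; b = (2500·(-203103) − 17082·(-29225))/4315276 = -4268025/2157638.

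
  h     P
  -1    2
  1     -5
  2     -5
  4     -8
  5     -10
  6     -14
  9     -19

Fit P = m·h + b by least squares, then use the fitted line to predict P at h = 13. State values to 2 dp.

Entries of MᵀM: Σh·h = 164, Σh = 26, Σ1 = 7.
For MᵀP: Σh·P = -354, ΣP = -59.
Eliminating b: 7·(row 1) − 26·(row 2) gives 472·m = 7·(-354) − 26·(-59) = -944, so m = -2.
Then b = ((-59) − 26·(-2))/7 = -1.
At h = 13: P̂ = (-2)·(13) + (-1)·(1) = -27.

P̂ = -27.00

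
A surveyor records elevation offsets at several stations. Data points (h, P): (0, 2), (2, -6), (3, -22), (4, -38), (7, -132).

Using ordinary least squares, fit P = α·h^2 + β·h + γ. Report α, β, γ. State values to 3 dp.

α = -2.940, β = 1.449, γ = 2.025

Sums needed: Σh^2·h^2 = 2754, Σh^2·h = 442, Σh^2 = 78, Σh·h = 78, Σh = 16, Σ1 = 5.
Moment sums: Σh^2·P = -7298, Σh·P = -1154, ΣP = -196.
XᵀX·[α, β, γ]ᵀ = XᵀP becomes [[2754, 442, 78]; [442, 78, 16]; [78, 16, 5]]·[α, β, γ]ᵀ = [-7298, -1154, -196]ᵀ.
Inverting the 3×3 Gram matrix, [α, β, γ]ᵀ = [-7679/2612, 3785/2612, 2645/1306]ᵀ.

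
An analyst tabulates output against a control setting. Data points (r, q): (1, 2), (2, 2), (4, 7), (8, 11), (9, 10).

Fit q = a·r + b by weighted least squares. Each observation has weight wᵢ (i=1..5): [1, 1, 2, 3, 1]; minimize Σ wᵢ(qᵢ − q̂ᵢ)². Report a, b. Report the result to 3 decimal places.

a = 1.184, b = 1.114

Normal-equation sums: Σwᵢ·r·r = 310, Σwᵢ·r = 44, Σwᵢ·1 = 8.
And Σwᵢ·r·q = 416, Σwᵢ·q = 61.
So XᵀWX·[a, b]ᵀ = XᵀWq: [[310, 44]; [44, 8]]·[a, b]ᵀ = [416, 61]ᵀ.
Δ = 310·8 − 44² = 544.
a = (416·8 − 44·61)/544 = 161/136; b = (310·61 − 44·416)/544 = 303/272.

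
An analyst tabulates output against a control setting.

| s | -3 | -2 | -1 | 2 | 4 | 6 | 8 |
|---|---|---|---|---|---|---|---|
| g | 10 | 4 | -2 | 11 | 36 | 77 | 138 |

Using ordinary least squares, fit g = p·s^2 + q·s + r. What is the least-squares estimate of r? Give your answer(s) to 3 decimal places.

r = -1.630

MᵀM·[p, q, r]ᵀ = Mᵀg reads: 5762·p + 764·q + 134·r = 12328;  764·p + 134·q + 14·r = 1696;  134·p + 14·q + 7·r = 274.
Row-reducing yields p = 105802/54163, q = 91522/54163, r = -88302/54163.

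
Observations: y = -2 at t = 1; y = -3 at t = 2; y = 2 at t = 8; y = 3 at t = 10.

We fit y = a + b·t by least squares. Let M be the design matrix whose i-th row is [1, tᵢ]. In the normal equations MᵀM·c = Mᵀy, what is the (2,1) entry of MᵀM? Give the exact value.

Row 2 ↔ basis t, column 1 ↔ basis 1, so (MᵀM)_{2,1} = Σᵢ t = (1)·(1) + (2)·(1) + (8)·(1) + (10)·(1) = 21.

21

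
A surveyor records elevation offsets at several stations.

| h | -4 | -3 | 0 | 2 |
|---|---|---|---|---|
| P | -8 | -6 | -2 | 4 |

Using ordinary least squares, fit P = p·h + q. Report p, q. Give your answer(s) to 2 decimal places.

Forming MᵀM = [[29, -5]; [-5, 4]] and MᵀP = [58, -12]ᵀ gives MᵀM·[p, q]ᵀ = MᵀP.
Δ = 29·4 − (-5)² = 91.
p = (58·4 − (-5)·(-12))/91 = 172/91; q = (29·(-12) − (-5)·58)/91 = -58/91.

p = 1.89, q = -0.64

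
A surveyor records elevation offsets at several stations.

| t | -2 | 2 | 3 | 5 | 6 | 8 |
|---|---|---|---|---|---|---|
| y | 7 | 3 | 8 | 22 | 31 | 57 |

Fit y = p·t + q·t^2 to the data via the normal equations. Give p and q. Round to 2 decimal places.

p = -0.70, q = 0.99

Forming MᵀM = [[142, 880]; [880, 6130]] and Mᵀy = [768, 5426]ᵀ gives MᵀM·[p, q]ᵀ = Mᵀy.
det = 142·6130 − 880² = 96060.
p = (768·6130 − 880·5426)/96060 = -3352/4803; q = (142·5426 − 880·768)/96060 = 23663/24015.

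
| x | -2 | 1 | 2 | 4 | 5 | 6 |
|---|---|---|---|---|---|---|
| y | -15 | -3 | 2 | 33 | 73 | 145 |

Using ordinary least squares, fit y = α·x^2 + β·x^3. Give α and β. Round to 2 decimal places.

The normal system MᵀM·[α, β]ᵀ = Mᵀy is [[2210, 11926]; [11926, 66506]]·[α, β]ᵀ = [7518, 42690]ᵀ.
Eliminating β: 66506·(row 1) − 11926·(row 2) gives 4748784·α = 66506·7518 − 11926·42690 = -9128832, so α = -190184/98933.
Then β = (42690 − 11926·(-190184/98933))/66506 = 97609/98933.

α = -1.92, β = 0.99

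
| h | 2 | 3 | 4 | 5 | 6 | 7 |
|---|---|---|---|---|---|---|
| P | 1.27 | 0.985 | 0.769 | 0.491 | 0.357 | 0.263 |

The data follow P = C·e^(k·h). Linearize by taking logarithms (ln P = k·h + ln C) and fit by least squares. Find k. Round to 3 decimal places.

With ln Pᵢ as the transformed response and hᵢ as the regressor:
AᵀA = [[139.0000, 27.0000]; [27.0000, 6]], rhs = [-19.7038, -3.1157]ᵀ  (here Σh = 27.0000, Σ(h)² = 139.0000, Σln P = -3.1157, Σh·ln P = -19.7038).
Slope k = (n·Σh·ln P − Σh·Σln P)/(n·Σ(h)² − (Σh)²) = (6·-19.7038 − 27.0000·-3.1157)/105.0000 = -0.32476; ln C = (Σln P − k·Σh)/n = 0.94212.

k = -0.325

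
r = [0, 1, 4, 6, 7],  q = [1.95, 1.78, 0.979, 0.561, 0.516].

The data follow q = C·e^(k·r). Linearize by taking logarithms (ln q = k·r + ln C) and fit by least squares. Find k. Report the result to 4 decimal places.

With ln qᵢ as the transformed response and rᵢ as the regressor:
Σr = 18.0000, Σ(r)² = 102.0000, Σln q = -0.0165, Σr·ln q = -7.6080.
Normal system: [[102.0000, 18.0000]; [18.0000, 5]]·[k, ln C]ᵀ = [-7.6080, -0.0165]ᵀ.
Solving (det = 186.0000): k = -0.20292, ln C = 0.72723.

k = -0.2029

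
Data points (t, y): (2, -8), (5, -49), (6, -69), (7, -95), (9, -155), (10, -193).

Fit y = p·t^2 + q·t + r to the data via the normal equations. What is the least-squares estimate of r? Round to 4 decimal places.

r = -0.4424

With design matrix X, XᵀX = [[20899, 2421, 295]; [2421, 295, 39]; [295, 39, 6]] and Xᵀy = [-40251, -4665, -569]ᵀ.
Row-reducing yields p = -3418/1781, q = -9/1781, r = -788/1781.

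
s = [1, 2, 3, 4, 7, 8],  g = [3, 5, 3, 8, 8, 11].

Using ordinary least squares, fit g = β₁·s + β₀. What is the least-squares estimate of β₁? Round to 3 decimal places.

Sums needed: Σs·s = 143, Σs = 25, Σ1 = 6.
And Σs·g = 198, Σg = 38.
So XᵀX·[β₁, β₀]ᵀ = Xᵀg: [[143, 25]; [25, 6]]·[β₁, β₀]ᵀ = [198, 38]ᵀ.
Eliminating β₀: 6·(row 1) − 25·(row 2) gives 233·β₁ = 6·198 − 25·38 = 238, so β₁ = 238/233.
Then β₀ = (38 − 25·(238/233))/6 = 484/233.

β₁ = 1.021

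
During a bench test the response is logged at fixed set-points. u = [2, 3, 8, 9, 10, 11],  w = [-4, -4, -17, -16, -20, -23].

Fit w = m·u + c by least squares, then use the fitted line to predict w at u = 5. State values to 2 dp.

ŵ = -9.38

Setting ∂/∂m … = 0 gives: 379·m + 43·c = -753;  43·m + 6·c = -84.
(Σu·u = 379, Σu = 43, Σ1 = 6, Σu·w = -753, Σw = -84.)
Determinant 379·6 − 43² = 425.
m = ((-753)·6 − 43·(-84))/425 = -906/425; c = (379·(-84) − 43·(-753))/425 = 543/425.
At u = 5: ŵ = (-906/425)·(5) + (543/425)·(1) = -3987/425.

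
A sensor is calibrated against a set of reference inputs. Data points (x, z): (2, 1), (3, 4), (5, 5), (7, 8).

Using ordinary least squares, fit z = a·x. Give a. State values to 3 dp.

The normal equations are: 87·a = 95.
(Σx·x = 87, Σx·z = 95.)
Hence a = 95 / 87 ≈ 1.09195.

a = 1.092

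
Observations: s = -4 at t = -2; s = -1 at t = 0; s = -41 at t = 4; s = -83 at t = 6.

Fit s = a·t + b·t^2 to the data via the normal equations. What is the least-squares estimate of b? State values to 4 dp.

With design matrix M, MᵀM = [[56, 272]; [272, 1568]] and Mᵀs = [-654, -3660]ᵀ.
Eliminating b: 1568·(row 1) − 272·(row 2) gives 13824·a = 1568·(-654) − 272·(-3660) = -29952, so a = -13/6.
Then b = ((-3660) − 272·(-13/6))/1568 = -47/24.

b = -1.9583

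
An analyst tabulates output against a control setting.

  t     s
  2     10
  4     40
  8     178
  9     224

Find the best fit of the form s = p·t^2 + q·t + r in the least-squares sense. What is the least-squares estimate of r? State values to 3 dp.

r = 2.090

From the data, Σt^2·t^2 = 10929, Σt^2·t = 1313, Σt^2 = 165, Σt·t = 165, Σt = 23, Σ1 = 4.
And Σt^2·s = 30216, Σt·s = 3620, Σs = 452.
Normal equations: [[10929, 1313, 165]; [1313, 165, 23]; [165, 23, 4]]·[p, q, r]ᵀ = [30216, 3620, 452]ᵀ.
Solving the 3×3 system (Gaussian elimination) gives p = 7051/2342, q = -5409/2342, r = 2447/1171.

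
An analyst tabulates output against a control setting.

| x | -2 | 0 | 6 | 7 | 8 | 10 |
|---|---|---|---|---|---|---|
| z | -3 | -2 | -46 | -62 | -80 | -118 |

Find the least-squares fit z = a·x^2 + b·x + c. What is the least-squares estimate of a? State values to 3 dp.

a = -1.029

Normal-equation sums: Σx^2·x^2 = 17809, Σx^2·x = 2063, Σx^2 = 253, Σx·x = 253, Σx = 29, Σ1 = 6.
And Σx^2·z = -21626, Σx·z = -2524, Σz = -311.
MᵀM·[a, b, c]ᵀ = Mᵀz becomes [[17809, 2063, 253]; [2063, 253, 29]; [253, 29, 6]]·[a, b, c]ᵀ = [-21626, -2524, -311]ᵀ.
Row-reducing yields a = -51393/49922, b = -68981/49922, c = -43572/24961.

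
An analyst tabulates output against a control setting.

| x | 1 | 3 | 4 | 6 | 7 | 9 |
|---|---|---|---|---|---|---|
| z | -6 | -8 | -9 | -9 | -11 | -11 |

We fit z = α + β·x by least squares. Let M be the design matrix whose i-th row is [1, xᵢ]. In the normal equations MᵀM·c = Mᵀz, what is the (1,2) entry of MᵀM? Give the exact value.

30

Row 1 ↔ basis 1, column 2 ↔ basis x, so (MᵀM)_{1,2} = Σᵢ x = (1)·(1) + (1)·(3) + (1)·(4) + (1)·(6) + (1)·(7) + (1)·(9) = 30.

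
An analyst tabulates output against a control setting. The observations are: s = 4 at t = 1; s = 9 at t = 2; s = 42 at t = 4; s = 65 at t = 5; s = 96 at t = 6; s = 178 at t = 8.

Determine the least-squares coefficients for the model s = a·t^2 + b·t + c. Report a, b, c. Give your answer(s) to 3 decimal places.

The normal equations are: 6290·a + 926·b + 146·c = 17185;  926·a + 146·b + 26·c = 2515;  146·a + 26·b + 6·c = 394.
Inverting the 3×3 Gram matrix, [a, b, c]ᵀ = [817/260, -4449/1300, 1311/325]ᵀ.

a = 3.142, b = -3.422, c = 4.034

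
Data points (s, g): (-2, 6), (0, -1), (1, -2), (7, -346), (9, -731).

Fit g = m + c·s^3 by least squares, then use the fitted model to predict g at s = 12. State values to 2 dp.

Compute the Gram sums: Σ1 = 5, Σs^3 = 1065, Σs^3·s^3 = 649155.
And Σg = -1074, Σs^3·g = -651627.
Normal equations: [[5, 1065]; [1065, 649155]]·[m, c]ᵀ = [-1074, -651627]ᵀ.
Δ = 5·649155 − 1065² = 2111550.
m = ((-1074)·649155 − 1065·(-651627))/2111550 = -213981/140770; c = (5·(-651627) − 1065·(-1074))/2111550 = -28191/28154.
At s = 12: ĝ = (-213981/140770)·(1) + (-28191/28154)·(1728) = -243784221/140770.

ĝ = -1731.79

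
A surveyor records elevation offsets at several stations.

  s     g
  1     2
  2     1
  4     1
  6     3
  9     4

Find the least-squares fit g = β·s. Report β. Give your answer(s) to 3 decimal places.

β = 0.449

Entries of AᵀA: Σs·s = 138.
And Σs·g = 62.
AᵀA·[β]ᵀ = Aᵀg becomes [[138]]·[β]ᵀ = [62]ᵀ.
Hence β = 62 / 138 ≈ 0.449275.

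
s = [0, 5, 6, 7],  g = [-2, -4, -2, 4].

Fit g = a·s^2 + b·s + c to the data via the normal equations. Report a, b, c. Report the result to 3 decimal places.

MᵀM·[a, b, c]ᵀ = Mᵀg reads: 4322·a + 684·b + 110·c = 24;  684·a + 110·b + 18·c = -4;  110·a + 18·b + 4·c = -4.
(Σs^2·s^2 = 4322, Σs^2·s = 684, Σs^2 = 110, Σs·s = 110, Σs = 18, Σ1 = 4, Σs^2·g = 24, Σs·g = -4, Σg = -4.)
Solving the 3×3 system (Gaussian elimination) gives a = 310/473, b = -1792/473, c = -934/473.

a = 0.655, b = -3.789, c = -1.975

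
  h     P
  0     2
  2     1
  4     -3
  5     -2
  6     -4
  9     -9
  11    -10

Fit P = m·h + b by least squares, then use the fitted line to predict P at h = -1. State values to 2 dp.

P̂ = 3.82

XᵀX·[m, b]ᵀ = XᵀP reads: 283·m + 37·b = -235;  37·m + 7·b = -25.
Eliminating b: 7·(row 1) − 37·(row 2) gives 612·m = 7·(-235) − 37·(-25) = -720, so m = -20/17.
Then b = ((-25) − 37·(-20/17))/7 = 45/17.
At h = -1: P̂ = (-20/17)·(-1) + (45/17)·(1) = 65/17.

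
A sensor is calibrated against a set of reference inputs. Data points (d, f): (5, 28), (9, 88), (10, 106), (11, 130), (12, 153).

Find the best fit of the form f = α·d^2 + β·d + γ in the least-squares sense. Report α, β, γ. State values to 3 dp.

Compute the Gram sums: Σd^2·d^2 = 52563, Σd^2·d = 4913, Σd^2 = 471, Σd·d = 471, Σd = 47, Σ1 = 5.
Moment sums: Σd^2·f = 56190, Σd·f = 5258, Σf = 505.
Normal equations: [[52563, 4913, 471]; [4913, 471, 47]; [471, 47, 5]]·[α, β, γ]ᵀ = [56190, 5258, 505]ᵀ.
Inverting the 3×3 Gram matrix, [α, β, γ]ᵀ = [8833/8702, 5391/8702, -1921/4351]ᵀ.

α = 1.015, β = 0.620, γ = -0.442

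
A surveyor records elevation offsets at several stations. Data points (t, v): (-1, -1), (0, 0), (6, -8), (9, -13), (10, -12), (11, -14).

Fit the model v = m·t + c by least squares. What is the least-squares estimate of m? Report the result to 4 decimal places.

The normal system AᵀA·[m, c]ᵀ = Aᵀv is [[339, 35]; [35, 6]]·[m, c]ᵀ = [-438, -48]ᵀ.
det = 339·6 − 35² = 809.
m = ((-438)·6 − 35·(-48))/809 = -948/809; c = (339·(-48) − 35·(-438))/809 = -942/809.

m = -1.1718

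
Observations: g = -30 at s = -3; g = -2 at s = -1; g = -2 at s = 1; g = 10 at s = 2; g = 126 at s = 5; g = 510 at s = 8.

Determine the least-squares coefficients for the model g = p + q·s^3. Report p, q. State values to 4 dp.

p = -0.9109, q = 0.9991

Forming AᵀA = [[6, 618]; [618, 278564]] and Aᵀg = [612, 277760]ᵀ gives AᵀA·[p, q]ᵀ = Aᵀg.
Eliminating q: 278564·(row 1) − 618·(row 2) gives 1289460·p = 278564·612 − 618·277760 = -1174512, so p = -97876/107455.
Then q = (277760 − 618·(-97876/107455))/278564 = 107362/107455.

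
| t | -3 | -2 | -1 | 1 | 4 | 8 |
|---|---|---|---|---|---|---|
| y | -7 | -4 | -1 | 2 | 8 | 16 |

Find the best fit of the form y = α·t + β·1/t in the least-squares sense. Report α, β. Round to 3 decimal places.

α = 2.045, β = -0.385

Compute the Gram sums: Σt·t = 95, Σt·1/t = 6, Σ1/t·1/t = 1405/576.
Moment sums: Σt·y = 192, Σ1/t·y = 34/3.
Eliminating β: (1405/576)·(row 1) − 6·(row 2) gives (112739/576)·α = (1405/576)·192 − 6·(34/3) = 1201/3, so α = 230592/112739.
Then β = ((34/3) − 6·(230592/112739))/(1405/576) = -43392/112739.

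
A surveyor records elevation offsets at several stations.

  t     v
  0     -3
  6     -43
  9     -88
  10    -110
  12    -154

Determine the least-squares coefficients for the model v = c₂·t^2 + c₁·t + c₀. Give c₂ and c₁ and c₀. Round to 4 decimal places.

c₂ = -0.9995, c₁ = -0.5927, c₀ = -3.0489

With design matrix M, MᵀM = [[38593, 3673, 361]; [3673, 361, 37]; [361, 37, 5]] and Mᵀv = [-41852, -3998, -398]ᵀ.
Row-reducing yields c₂ = -6199/6202, c₁ = -1838/3101, c₀ = -18909/6202.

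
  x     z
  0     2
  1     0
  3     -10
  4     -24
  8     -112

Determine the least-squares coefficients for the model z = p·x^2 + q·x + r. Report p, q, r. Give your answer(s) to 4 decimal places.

p = -1.9943, q = 1.7779, r = 1.4072

Compute the Gram sums: Σx^2·x^2 = 4434, Σx^2·x = 604, Σx^2 = 90, Σx·x = 90, Σx = 16, Σ1 = 5.
For Aᵀz: Σx^2·z = -7642, Σx·z = -1022, Σz = -144.
Solving the 3×3 system (Gaussian elimination) gives p = -23251/11659, q = 20729/11659, r = 16406/11659.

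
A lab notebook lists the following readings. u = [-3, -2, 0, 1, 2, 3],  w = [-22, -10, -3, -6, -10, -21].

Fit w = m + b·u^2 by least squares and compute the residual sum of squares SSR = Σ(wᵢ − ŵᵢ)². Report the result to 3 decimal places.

SSR = 3.946

Compute the Gram sums: Σ1 = 6, Σu^2 = 27, Σu^2·u^2 = 195.
Moment sums: Σw = -72, Σu^2·w = -473.
So MᵀM·[m, b]ᵀ = Mᵀw: [[6, 27]; [27, 195]]·[m, b]ᵀ = [-72, -473]ᵀ.
Δ = 6·195 − 27² = 441.
m = ((-72)·195 − 27·(-473))/441 = -141/49; b = (6·(-473) − 27·(-72))/441 = -298/147.
Residuals: -43/49, 145/147, -6/49, -23/21, 145/147, 6/49; SSR = 580/147.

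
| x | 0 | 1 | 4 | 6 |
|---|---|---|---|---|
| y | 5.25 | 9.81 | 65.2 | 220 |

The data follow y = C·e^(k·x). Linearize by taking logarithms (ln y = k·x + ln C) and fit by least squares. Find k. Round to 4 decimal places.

With ln yᵢ as the transformed response and xᵢ as the regressor:
XᵀX = [[53.0000, 11.0000]; [11.0000, 4]], rhs = [51.3550, 13.5127]ᵀ  (here Σx = 11.0000, Σ(x)² = 53.0000, Σln y = 13.5127, Σx·ln y = 51.3550).
Slope k = (n·Σx·ln y − Σx·Σln y)/(n·Σ(x)² − (Σx)²) = (4·51.3550 − 11.0000·13.5127)/91.0000 = 0.62396; ln C = (Σln y − k·Σx)/n = 1.66230.

k = 0.6240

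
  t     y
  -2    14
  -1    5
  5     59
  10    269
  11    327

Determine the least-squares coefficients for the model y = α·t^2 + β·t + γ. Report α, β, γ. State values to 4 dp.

α = 2.9446, β = -2.4589, γ = -1.7092

Compute the Gram sums: Σt^2·t^2 = 25283, Σt^2·t = 2447, Σt^2 = 251, Σt·t = 251, Σt = 23, Σ1 = 5.
For Mᵀy: Σt^2·y = 68003, Σt·y = 6549, Σy = 674.
Inverting the 3×3 Gram matrix, [α, β, γ]ᵀ = [23345/7928, -58483/23784, -10163/5946]ᵀ.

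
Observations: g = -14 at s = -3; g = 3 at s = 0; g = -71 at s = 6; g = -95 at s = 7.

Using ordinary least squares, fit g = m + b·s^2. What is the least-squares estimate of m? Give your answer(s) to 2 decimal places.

The normal equations are: 4·m + 94·b = -177;  94·m + 3778·b = -7337.
(Σ1 = 4, Σs^2 = 94, Σs^2·s^2 = 3778, Σg = -177, Σs^2·g = -7337.)
Eliminating b: 3778·(row 1) − 94·(row 2) gives 6276·m = 3778·(-177) − 94·(-7337) = 20972, so m = 5243/1569.
Then b = ((-7337) − 94·(5243/1569))/3778 = -6355/3138.

m = 3.34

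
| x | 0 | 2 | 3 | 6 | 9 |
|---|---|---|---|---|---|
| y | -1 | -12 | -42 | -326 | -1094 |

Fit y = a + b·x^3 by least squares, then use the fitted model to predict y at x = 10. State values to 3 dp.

From the data, Σ1 = 5, Σx^3 = 980, Σx^3·x^3 = 578890.
For Aᵀy: Σy = -1475, Σx^3·y = -869172.
So AᵀA·[a, b]ᵀ = Aᵀy: [[5, 980]; [980, 578890]]·[a, b]ᵀ = [-1475, -869172]ᵀ.
Eliminating b: 578890·(row 1) − 980·(row 2) gives 1934050·a = 578890·(-1475) − 980·(-869172) = -2074190, so a = -207419/193405.
Then b = ((-869172) − 980·(-207419/193405))/578890 = -290036/193405.
At x = 10: ŷ = (-207419/193405)·(1) + (-290036/193405)·(1000) = -290243419/193405.

ŷ = -1500.703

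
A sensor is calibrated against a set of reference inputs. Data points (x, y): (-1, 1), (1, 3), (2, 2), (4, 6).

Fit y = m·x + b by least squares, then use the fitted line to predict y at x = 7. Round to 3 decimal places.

ŷ = 8.077

The normal equations are: 22·m + 6·b = 30;  6·m + 4·b = 12.
Eliminating b: 4·(row 1) − 6·(row 2) gives 52·m = 4·30 − 6·12 = 48, so m = 12/13.
Then b = (12 − 6·(12/13))/4 = 21/13.
At x = 7: ŷ = (12/13)·(7) + (21/13)·(1) = 105/13.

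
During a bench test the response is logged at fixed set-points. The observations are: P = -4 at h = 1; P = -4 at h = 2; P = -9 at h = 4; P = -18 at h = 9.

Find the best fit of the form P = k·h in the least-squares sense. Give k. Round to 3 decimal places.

k = -2.059

Entries of AᵀA: Σh·h = 102.
Right-hand side: Σh·P = -210.
So AᵀA·[k]ᵀ = AᵀP: [[102]]·[k]ᵀ = [-210]ᵀ.
Hence k = -210 / 102 ≈ -2.05882.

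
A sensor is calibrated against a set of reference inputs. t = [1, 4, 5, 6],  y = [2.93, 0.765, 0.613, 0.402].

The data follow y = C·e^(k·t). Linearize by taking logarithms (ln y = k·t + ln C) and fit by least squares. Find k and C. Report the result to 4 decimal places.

k = -0.3955, C = 4.1938

Taking logs, ln y = k·t + ln C, so regress ln y on t.
AᵀA = [[78.0000, 16.0000]; [16.0000, 4]], rhs = [-7.9113, -0.5936]ᵀ  (here Σt = 16.0000, Σ(t)² = 78.0000, Σln y = -0.5936, Σt·ln y = -7.9113).
Δ = 78.0000·4 − (16.0000)² = 56.0000; k = (-7.9113·4 − 16.0000·-0.5936)/56.0000 = -0.39550, ln C = (78.0000·-0.5936 − 16.0000·-7.9113)/56.0000 = 1.43361, so C = exp(1.43361) = 4.19381.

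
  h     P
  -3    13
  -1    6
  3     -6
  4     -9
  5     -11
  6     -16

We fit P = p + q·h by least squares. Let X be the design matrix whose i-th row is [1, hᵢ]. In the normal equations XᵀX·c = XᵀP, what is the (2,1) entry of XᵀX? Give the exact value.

Row 2 ↔ basis h, column 1 ↔ basis 1, so (XᵀX)_{2,1} = Σᵢ h = (-3)·(1) + (-1)·(1) + (3)·(1) + (4)·(1) + (5)·(1) + (6)·(1) = 14.

14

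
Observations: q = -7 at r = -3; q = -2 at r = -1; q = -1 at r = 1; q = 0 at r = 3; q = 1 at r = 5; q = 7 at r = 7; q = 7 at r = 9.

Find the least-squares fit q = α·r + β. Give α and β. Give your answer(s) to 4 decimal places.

Sums needed: Σr·r = 175, Σr = 21, Σ1 = 7.
And Σr·q = 139, Σq = 5.
Normal equations: [[175, 21]; [21, 7]]·[α, β]ᵀ = [139, 5]ᵀ.
Δ = 175·7 − 21² = 784.
α = (139·7 − 21·5)/784 = 31/28; β = (175·5 − 21·139)/784 = -73/28.

α = 1.1071, β = -2.6071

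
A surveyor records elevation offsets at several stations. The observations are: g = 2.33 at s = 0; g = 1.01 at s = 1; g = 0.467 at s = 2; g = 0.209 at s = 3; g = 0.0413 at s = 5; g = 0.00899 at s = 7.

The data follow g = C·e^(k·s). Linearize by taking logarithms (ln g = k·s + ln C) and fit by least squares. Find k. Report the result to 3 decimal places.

k = -0.795

Linearized form: ln g = k·s + ln C. From the 6 transformed points,
Sums: Σs = 18.0000, Σ(s)² = 88.0000, Σln g = -9.3696, Σs·ln g = -55.1251.
Normal system: [[88.0000, 18.0000]; [18.0000, 6]]·[k, ln C]ᵀ = [-55.1251, -9.3696]ᵀ.
Δ = 88.0000·6 − (18.0000)² = 204.0000; k = (-55.1251·6 − 18.0000·-9.3696)/204.0000 = -0.79460, ln C = (88.0000·-9.3696 − 18.0000·-55.1251)/204.0000 = 0.82221.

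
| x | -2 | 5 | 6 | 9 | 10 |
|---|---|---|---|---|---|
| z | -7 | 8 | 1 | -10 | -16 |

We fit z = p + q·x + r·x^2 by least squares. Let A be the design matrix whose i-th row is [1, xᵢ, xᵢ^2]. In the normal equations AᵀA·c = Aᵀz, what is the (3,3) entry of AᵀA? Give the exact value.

18498

Row 3 ↔ basis x^2, column 3 ↔ basis x^2, so (AᵀA)_{3,3} = Σᵢ (x^2)·(x^2) = (4)·(4) + (25)·(25) + (36)·(36) + (81)·(81) + (100)·(100) = 18498.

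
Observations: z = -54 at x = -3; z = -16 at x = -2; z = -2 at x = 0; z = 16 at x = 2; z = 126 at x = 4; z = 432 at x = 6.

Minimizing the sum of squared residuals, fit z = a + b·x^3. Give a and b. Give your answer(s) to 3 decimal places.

a = -0.709, b = 2.001

Normal-equation sums: Σ1 = 6, Σx^3 = 253, Σx^3·x^3 = 51609.
For Aᵀz: Σz = 502, Σx^3·z = 103090.
Determinant 6·51609 − 253² = 245645.
a = (502·51609 − 253·103090)/245645 = -174052/245645; b = (6·103090 − 253·502)/245645 = 491534/245645.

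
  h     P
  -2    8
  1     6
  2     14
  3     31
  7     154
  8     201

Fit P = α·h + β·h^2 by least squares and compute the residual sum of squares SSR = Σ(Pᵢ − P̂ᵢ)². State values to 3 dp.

Setting ∂/∂α … = 0 gives: 131·α + 883·β = 2797;  883·α + 6611·β = 20783.
Δ = 131·6611 − 883² = 86352.
α = (2797·6611 − 883·20783)/86352 = 23263/14392; β = (131·20783 − 883·2797)/86352 = 42137/14392.
Residuals: -3443/7196, 2619/1799, -6793/7196, -205/1028, -799/1028, 1240/1799; SSR = 31363/7196.

SSR = 4.358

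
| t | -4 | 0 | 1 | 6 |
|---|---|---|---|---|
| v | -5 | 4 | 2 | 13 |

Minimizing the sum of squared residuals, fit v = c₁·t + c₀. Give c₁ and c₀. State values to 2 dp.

With design matrix M, MᵀM = [[53, 3]; [3, 4]] and Mᵀv = [100, 14]ᵀ.
Δ = 53·4 − 3² = 203.
c₁ = (100·4 − 3·14)/203 = 358/203; c₀ = (53·14 − 3·100)/203 = 442/203.

c₁ = 1.76, c₀ = 2.18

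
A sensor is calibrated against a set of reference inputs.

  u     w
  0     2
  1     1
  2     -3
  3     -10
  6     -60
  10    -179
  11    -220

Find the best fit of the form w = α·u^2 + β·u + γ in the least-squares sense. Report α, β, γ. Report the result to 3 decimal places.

The normal equations are: 26035·α + 2583·β + 271·γ = -46781;  2583·α + 271·β + 33·γ = -4605;  271·α + 33·β + 7·γ = -469.
(Σu^2·u^2 = 26035, Σu^2·u = 2583, Σu^2 = 271, Σu·u = 271, Σu = 33, Σ1 = 7, Σu^2·w = -46781, Σu·w = -4605, Σw = -469.)
Solving the 3×3 system (Gaussian elimination) gives α = -312955/157521, β = 90778/52507, γ = 278062/157521.

α = -1.987, β = 1.729, γ = 1.765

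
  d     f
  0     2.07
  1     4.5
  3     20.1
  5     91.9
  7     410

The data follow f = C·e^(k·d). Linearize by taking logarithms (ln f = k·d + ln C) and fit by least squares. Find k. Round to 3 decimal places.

With ln fᵢ as the transformed response and dᵢ as the regressor:
Σd = 16.0000, Σ(d)² = 84.0000, Σln f = 15.7692, Σd·ln f = 75.2228.
Equations: 84.0000·k + 16.0000·ln C = 75.2228;  16.0000·k + 5·ln C = 15.7692.
Solving (det = 164.0000): k = 0.75492, ln C = 0.73810.

k = 0.755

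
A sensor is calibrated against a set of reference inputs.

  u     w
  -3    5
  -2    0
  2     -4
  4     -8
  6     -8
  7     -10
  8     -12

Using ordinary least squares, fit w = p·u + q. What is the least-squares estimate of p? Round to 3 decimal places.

The normal equations are: 182·p + 22·q = -269;  22·p + 7·q = -37.
Eliminating q: 7·(row 1) − 22·(row 2) gives 790·p = 7·(-269) − 22·(-37) = -1069, so p = -1069/790.
Then q = ((-37) − 22·(-1069/790))/7 = -408/395.

p = -1.353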